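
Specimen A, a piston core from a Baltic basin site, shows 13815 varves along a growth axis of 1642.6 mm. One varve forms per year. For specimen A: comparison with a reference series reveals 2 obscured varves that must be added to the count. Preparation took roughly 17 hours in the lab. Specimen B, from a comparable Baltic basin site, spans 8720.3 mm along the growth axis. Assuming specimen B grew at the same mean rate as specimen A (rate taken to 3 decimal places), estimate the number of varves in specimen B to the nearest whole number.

73280 varves

Specimen A: after corrections the count is 13815 + 2 = 13817 varves.
A: 1642.6 mm over 13817 years gives 1642.6 / 13817 ≈ 0.119 mm/year.
B spans 8720.3 / 0.119 = 73279.83 years ≈ 73280 varves.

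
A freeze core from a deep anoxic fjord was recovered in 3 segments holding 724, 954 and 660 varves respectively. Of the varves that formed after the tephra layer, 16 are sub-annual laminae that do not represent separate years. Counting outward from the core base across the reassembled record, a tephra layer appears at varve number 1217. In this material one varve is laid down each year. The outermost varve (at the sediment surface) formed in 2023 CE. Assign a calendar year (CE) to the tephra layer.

Total varves = 724 + 954 + 660 = 2338.
Between varve 1217 and the sediment surface there are 2338 − 1217 = 1121 varves.
1121 − 16 false = 1105 true varves after the tephra layer.
2023 − 1105 = 918 CE.

918 CE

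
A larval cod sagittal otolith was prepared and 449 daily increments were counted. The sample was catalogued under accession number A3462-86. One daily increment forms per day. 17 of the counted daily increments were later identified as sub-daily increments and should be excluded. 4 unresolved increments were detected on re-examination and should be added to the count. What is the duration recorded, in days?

436 days

Adjusted count: 449 − 17 + 4 = 436 daily increments.
With a one-to-one daily increment periodicity this is 436 days.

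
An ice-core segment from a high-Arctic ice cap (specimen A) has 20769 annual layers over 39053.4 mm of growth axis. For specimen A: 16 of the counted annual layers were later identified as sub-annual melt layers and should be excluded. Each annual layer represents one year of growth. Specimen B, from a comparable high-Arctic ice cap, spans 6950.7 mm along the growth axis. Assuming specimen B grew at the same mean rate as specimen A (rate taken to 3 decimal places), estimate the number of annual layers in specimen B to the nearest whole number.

3693 annual layers

Specimen A: adjusted count: 20769 − 16 = 20753 annual layers.
A: Extension rate ≈ 39053.4 / 20753 = 1.882 mm per year.
B spans 6950.7 / 1.882 = 3693.25 years ≈ 3693 annual layers.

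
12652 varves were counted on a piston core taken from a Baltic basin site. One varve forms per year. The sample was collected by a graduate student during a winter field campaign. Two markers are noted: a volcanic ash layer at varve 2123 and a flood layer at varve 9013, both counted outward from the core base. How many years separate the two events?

6890 years

9013 − 2123 = 6890 varves lie between the two events.
At one varve per year, 6890 years elapsed between them.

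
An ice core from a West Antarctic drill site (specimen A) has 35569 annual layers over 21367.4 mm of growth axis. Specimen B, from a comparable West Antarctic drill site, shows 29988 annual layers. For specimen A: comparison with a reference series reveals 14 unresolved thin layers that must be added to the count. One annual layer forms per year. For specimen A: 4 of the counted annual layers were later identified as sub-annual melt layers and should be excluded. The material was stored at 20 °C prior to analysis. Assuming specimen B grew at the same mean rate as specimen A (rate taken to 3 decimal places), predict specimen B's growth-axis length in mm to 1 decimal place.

18022.8 mm

Specimen A: correcting the raw count gives 35569 − 4 + 14 = 35579 true annual layers.
A: 21367.4 mm over 35579 years gives 21367.4 / 35579 ≈ 0.601 mm/year.
Length of B = 0.601 × 29988 = 18022.8 mm.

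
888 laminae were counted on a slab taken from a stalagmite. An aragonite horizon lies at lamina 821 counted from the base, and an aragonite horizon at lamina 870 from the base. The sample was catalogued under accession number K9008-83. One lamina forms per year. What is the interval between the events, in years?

49 yr

The two markers are separated by 870 − 821 = 49 laminae.
That is 49 years at one lamina per year.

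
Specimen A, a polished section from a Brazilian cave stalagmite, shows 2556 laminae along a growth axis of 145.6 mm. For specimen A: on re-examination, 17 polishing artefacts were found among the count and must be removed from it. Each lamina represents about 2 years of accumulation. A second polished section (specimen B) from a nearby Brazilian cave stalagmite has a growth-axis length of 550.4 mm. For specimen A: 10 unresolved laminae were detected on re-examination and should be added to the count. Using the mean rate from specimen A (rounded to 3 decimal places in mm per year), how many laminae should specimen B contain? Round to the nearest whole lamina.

Specimen A: after corrections the count is 2556 − 17 + 10 = 2549 laminae.
Specimen A: multiplying by 2 years per lamina: 2549 × 2 = 5098 years.
A: 145.6 mm over 5098 years gives 145.6 / 5098 ≈ 0.029 mm/yr.
For B, 550.4 / 0.029 = 18979.31 years; at 2 years per lamina that is 18979.31 / 2 ≈ 9490 laminae.

9490 laminae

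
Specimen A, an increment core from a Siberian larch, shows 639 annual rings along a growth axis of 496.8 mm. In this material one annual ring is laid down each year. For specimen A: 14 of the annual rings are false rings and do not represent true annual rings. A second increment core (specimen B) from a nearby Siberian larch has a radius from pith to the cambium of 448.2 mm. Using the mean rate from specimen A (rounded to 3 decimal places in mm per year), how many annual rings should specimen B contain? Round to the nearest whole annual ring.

564 annual rings

Specimen A: adjusted count: 639 − 14 = 625 annual rings.
A: 496.8 mm over 625 years gives 496.8 / 625 ≈ 0.795 mm/year.
For B, 448.2 / 0.795 = 563.77 years ≈ 564 annual rings.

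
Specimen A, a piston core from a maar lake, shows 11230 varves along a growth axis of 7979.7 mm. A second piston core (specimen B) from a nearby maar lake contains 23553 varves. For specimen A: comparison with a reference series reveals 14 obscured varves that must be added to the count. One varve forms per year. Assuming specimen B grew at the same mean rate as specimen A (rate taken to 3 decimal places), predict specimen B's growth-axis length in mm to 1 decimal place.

16722.6 mm

Specimen A: adjusted count: 11230 + 14 = 11244 varves.
A: Extension rate ≈ 7979.7 / 11244 = 0.710 mm/year.
For B, 0.710 mm/year × 23553 years = 16722.6 mm.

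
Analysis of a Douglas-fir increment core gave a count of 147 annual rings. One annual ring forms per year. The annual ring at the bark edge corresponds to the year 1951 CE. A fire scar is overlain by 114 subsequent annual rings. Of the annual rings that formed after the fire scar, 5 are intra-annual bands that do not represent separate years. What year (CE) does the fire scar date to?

There are 114 annual rings younger than the fire scar.
Excluding 5 false annual rings: 114 − 5 = 109.
The annual ring at the bark edge is 1951 CE, so the fire scar dates to 1951 − 109 = 1842 CE.

1842 CE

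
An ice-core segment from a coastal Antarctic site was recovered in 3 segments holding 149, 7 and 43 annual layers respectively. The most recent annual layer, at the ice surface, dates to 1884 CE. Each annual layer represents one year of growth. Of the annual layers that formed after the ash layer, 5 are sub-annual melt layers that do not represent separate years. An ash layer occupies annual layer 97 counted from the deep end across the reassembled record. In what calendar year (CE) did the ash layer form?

Total annual layers = 149 + 7 + 43 = 199.
Between annual layer 97 and the ice surface there are 199 − 97 = 102 annual layers.
102 − 5 false = 97 true annual layers after the ash layer.
Counting back 97 years from 1884 CE places the ash layer in 1884 − 97 = 1787 CE.

1787 CE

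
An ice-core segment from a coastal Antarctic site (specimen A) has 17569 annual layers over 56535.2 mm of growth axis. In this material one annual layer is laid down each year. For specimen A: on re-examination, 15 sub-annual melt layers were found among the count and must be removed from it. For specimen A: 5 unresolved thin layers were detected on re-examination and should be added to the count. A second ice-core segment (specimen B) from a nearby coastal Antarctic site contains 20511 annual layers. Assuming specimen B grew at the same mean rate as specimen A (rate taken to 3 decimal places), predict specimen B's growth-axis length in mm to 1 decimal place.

Specimen A: correcting the raw count gives 17569 − 15 + 5 = 17559 true annual layers.
A: Extension rate ≈ 56535.2 / 17559 = 3.220 mm/yr.
B's length ≈ 3.220 × 20511 = 66045.4 mm.

66045.4 mm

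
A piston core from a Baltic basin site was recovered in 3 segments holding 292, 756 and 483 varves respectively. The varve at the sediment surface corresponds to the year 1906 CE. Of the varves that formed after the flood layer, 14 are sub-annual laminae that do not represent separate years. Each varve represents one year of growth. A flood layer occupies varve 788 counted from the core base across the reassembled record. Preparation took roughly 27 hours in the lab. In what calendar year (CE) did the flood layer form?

Total varves = 292 + 756 + 483 = 1531.
Between varve 788 and the sediment surface there are 1531 − 788 = 743 varves.
Excluding 14 false varves: 743 − 14 = 729.
Counting back 729 years from 1906 CE places the flood layer in 1906 − 729 = 1177 CE.

1177 CE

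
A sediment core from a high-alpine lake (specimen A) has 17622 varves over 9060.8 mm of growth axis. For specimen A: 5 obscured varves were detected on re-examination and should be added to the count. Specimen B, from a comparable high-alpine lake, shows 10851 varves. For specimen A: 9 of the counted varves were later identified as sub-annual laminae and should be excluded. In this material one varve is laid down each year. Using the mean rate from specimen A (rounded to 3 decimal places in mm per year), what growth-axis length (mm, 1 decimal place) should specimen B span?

Specimen A: after corrections the count is 17622 − 9 + 5 = 17618 varves.
A: Extension rate ≈ 9060.8 / 17618 = 0.514 mm/year.
B's length ≈ 0.514 × 10851 = 5577.4 mm.

5577.4 mm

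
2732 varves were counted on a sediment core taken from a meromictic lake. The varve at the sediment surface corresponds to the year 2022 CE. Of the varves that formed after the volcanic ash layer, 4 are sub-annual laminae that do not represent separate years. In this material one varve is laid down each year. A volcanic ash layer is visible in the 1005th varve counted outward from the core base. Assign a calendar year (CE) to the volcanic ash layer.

299 CE

The volcanic ash layer sits at varve 1005 from the core base, so 2732 − 1005 = 1727 varves formed after it.
Removing the 4 false varves leaves 1727 − 4 = 1723 true varves beyond the volcanic ash layer.
2022 − 1723 = 299 CE.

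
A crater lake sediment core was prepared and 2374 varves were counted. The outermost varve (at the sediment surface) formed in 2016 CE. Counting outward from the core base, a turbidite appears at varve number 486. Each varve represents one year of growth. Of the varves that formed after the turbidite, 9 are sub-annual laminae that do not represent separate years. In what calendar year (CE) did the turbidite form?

137 CE

2374 − 486 = 1888 varves lie beyond the turbidite toward the sediment surface.
1888 − 9 false = 1879 true varves after the turbidite.
The varve at the sediment surface is 2016 CE, so the turbidite dates to 2016 − 1879 = 137 CE.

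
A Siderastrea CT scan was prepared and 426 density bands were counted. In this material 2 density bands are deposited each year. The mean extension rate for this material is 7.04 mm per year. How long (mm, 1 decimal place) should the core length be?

Dividing by 2 density bands per year: 426 / 2 = 213 years.
Predicted length = 7.04 mm/year × 213 years = 1499.5 mm.

1499.5 mm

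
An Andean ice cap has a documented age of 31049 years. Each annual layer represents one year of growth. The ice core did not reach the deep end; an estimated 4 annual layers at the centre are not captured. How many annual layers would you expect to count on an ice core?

31045 annual layers

At one annual layer per year, 31049 years correspond to 31049 annual layers.
Subtracting the 4 annual layers not captured gives 31049 − 4 = 31045 annual layers in the record.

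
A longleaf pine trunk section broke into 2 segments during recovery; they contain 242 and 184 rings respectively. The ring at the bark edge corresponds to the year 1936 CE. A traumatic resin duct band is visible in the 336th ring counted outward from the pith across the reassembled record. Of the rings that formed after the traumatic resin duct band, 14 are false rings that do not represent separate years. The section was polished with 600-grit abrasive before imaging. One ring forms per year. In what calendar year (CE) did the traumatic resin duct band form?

Total rings = 242 + 184 = 426.
Between ring 336 and the bark edge there are 426 − 336 = 90 rings.
Removing the 14 false rings leaves 90 − 14 = 76 true rings beyond the traumatic resin duct band.
Counting back 76 years from 1936 CE places the traumatic resin duct band in 1936 − 76 = 1860 CE.

1860 CE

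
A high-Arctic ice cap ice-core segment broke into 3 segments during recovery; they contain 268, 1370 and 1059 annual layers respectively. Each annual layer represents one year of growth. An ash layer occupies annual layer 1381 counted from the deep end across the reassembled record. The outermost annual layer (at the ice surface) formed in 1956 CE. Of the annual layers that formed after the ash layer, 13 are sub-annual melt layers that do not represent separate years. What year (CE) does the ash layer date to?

653 CE

Total annual layers = 268 + 1370 + 1059 = 2697.
The ash layer sits at annual layer 1381 from the deep end, so 2697 − 1381 = 1316 annual layers formed after it.
1316 − 13 false = 1303 true annual layers after the ash layer.
1956 − 1303 = 653 CE.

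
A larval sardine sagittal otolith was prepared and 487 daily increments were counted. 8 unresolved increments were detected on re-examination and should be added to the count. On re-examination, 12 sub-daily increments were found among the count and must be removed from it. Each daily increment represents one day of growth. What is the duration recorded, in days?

483 days

After corrections the count is 487 − 12 + 8 = 483 daily increments.
One daily increment per day makes the duration 483 days.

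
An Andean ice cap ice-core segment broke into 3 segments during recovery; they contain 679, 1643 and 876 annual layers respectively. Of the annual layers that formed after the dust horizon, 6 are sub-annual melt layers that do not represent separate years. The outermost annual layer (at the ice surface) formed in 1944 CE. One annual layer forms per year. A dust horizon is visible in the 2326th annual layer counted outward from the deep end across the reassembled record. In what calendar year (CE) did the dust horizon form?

1078 CE

Total annual layers = 679 + 1643 + 876 = 3198.
3198 − 2326 = 872 annual layers lie beyond the dust horizon toward the ice surface.
Removing the 6 false annual layers leaves 872 − 6 = 866 true annual layers beyond the dust horizon.
1944 − 866 = 1078 CE.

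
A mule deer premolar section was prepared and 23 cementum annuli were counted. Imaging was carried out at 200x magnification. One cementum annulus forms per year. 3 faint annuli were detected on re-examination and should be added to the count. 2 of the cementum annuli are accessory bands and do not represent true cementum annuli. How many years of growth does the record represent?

24 years

Correcting the raw count gives 23 − 2 + 3 = 24 true cementum annuli.
With a one-to-one cementum annulus periodicity this is 24 years.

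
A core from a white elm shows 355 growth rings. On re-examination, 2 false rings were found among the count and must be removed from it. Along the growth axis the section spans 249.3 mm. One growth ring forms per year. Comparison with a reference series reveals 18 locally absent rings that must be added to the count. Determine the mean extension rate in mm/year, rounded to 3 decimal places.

0.672 mm/year

Correcting the raw count gives 355 − 2 + 18 = 371 true growth rings.
Mean rate = 249.3 mm / 371 years ≈ 0.672 mm/year.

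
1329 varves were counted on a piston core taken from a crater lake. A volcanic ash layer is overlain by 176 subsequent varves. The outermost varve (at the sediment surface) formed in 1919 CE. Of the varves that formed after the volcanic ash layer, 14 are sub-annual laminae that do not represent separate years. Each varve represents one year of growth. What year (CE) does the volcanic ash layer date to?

1757 CE

176 varves post-date the volcanic ash layer.
176 − 14 false = 162 true varves after the volcanic ash layer.
Counting back 162 years from 1919 CE places the volcanic ash layer in 1919 − 162 = 1757 CE.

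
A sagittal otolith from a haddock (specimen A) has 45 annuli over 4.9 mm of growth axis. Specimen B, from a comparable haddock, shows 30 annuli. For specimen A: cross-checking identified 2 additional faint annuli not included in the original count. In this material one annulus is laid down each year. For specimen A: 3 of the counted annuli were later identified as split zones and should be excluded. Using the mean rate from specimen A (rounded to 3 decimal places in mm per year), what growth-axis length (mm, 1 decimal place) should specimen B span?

3.3 mm

Specimen A: adjusted count: 45 − 3 + 2 = 44 annuli.
A: Extension rate ≈ 4.9 / 44 = 0.111 mm/yr.
Length of B = 0.111 × 30 = 3.3 mm.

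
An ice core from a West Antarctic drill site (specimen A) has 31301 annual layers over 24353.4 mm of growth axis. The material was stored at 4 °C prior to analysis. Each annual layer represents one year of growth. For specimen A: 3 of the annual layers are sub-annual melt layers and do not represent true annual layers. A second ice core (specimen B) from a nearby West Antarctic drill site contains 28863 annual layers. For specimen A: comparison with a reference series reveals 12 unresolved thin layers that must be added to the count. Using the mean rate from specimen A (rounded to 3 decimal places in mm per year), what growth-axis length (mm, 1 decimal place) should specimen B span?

22455.4 mm

Specimen A: adjusted count: 31301 − 3 + 12 = 31310 annual layers.
A: Extension rate ≈ 24353.4 / 31310 = 0.778 mm/yr.
B's length ≈ 0.778 × 28863 = 22455.4 mm.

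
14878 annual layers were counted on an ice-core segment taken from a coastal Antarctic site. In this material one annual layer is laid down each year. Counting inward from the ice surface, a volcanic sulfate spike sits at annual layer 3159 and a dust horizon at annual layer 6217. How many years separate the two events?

3058 yr

6217 − 3159 = 3058 annual layers lie between the two events.
At one annual layer per year, 3058 years elapsed between them.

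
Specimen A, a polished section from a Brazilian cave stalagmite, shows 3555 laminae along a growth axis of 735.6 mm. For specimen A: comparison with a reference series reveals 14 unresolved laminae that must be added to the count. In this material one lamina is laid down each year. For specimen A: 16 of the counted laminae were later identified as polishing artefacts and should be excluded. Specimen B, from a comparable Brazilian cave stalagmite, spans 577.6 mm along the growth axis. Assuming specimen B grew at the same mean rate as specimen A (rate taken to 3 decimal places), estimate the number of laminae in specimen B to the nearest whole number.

Specimen A: adjusted count: 3555 − 16 + 14 = 3553 laminae.
A: Mean rate = 735.6 mm / 3553 years ≈ 0.207 mm/year.
Specimen B: 577.6 mm / 0.207 mm per year = 2790.34 years ≈ 2790 laminae.

2790 laminae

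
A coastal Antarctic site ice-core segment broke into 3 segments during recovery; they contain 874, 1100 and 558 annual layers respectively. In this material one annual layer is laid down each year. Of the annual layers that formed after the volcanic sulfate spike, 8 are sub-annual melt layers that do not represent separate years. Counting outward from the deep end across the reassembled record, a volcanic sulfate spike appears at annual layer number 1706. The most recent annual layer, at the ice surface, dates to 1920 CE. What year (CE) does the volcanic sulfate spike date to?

1102 CE

Total annual layers = 874 + 1100 + 558 = 2532.
The volcanic sulfate spike sits at annual layer 1706 from the deep end, so 2532 − 1706 = 826 annual layers formed after it.
Removing the 8 false annual layers leaves 826 − 8 = 818 true annual layers beyond the volcanic sulfate spike.
1920 − 818 = 1102 CE.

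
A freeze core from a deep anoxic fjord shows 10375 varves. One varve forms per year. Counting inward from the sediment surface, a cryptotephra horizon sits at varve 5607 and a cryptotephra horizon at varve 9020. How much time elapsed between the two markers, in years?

3413 years

Separation: 9020 − 5607 = 3413 varves.
One varve per year makes the interval 3413 years.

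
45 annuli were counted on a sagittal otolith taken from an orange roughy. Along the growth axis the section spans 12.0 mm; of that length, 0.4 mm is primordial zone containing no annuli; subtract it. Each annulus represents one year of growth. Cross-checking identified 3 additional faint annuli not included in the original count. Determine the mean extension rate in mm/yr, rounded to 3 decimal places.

0.242 mm/yr

True annulus count = 45 + 3 = 48.
Removing the 0.4 mm offcut leaves 12.0 − 0.4 = 11.6 mm.
Extension rate ≈ 11.6 / 48 = 0.242 mm/yr.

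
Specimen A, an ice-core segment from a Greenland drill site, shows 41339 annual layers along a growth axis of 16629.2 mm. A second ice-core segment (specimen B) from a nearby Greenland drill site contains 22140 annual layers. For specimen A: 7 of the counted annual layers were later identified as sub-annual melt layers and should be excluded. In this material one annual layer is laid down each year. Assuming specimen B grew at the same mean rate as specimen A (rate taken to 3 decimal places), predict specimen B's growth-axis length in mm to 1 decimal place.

Specimen A: adjusted count: 41339 − 7 = 41332 annual layers.
A: 16629.2 mm over 41332 years gives 16629.2 / 41332 ≈ 0.402 mm per year.
For B, 0.402 mm/year × 22140 years = 8900.3 mm.

8900.3 mm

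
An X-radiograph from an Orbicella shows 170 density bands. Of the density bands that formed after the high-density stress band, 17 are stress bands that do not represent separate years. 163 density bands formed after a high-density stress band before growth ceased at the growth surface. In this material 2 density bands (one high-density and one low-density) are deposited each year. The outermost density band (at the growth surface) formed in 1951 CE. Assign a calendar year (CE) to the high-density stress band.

163 density bands formed after the high-density stress band.
Removing the 17 false density bands leaves 163 − 17 = 146 true density bands beyond the high-density stress band.
146 density bands at 2 per year is 146 / 2 = 73 years.
1951 − 73 = 1878 CE.

1878 CE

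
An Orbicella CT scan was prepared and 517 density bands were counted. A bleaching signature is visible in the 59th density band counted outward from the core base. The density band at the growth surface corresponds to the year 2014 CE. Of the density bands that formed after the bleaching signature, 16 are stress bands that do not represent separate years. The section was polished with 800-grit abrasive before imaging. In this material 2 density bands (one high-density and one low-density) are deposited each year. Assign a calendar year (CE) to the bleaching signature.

517 − 59 = 458 density bands lie beyond the bleaching signature toward the growth surface.
Removing the 16 false density bands leaves 458 − 16 = 442 true density bands beyond the bleaching signature.
With 2 density bands per year, 442 / 2 = 221 years.
Counting back 221 years from 2014 CE places the bleaching signature in 2014 − 221 = 1793 CE.

1793 CE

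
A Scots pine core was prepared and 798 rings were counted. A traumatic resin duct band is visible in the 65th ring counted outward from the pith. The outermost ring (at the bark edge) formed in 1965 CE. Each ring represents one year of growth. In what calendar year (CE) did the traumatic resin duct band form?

798 − 65 = 733 rings lie beyond the traumatic resin duct band toward the bark edge.
The ring at the bark edge is 1965 CE, so the traumatic resin duct band dates to 1965 − 733 = 1232 CE.

1232 CE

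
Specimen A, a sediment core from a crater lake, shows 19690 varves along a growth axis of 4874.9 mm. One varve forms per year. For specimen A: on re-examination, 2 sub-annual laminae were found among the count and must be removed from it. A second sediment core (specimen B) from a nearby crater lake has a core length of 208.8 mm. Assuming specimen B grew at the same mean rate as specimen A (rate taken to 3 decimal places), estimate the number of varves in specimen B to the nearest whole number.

Specimen A: adjusted count: 19690 − 2 = 19688 varves.
A: 4874.9 mm over 19688 years gives 4874.9 / 19688 ≈ 0.248 mm/year.
B spans 208.8 / 0.248 = 841.94 years ≈ 842 varves.

842 varves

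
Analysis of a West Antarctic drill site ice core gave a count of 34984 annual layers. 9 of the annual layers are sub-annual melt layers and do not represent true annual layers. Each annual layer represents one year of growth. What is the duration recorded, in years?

34975 yr

True annual layer count = 34984 − 9 = 34975.
With a one-to-one annual layer periodicity this is 34975 years.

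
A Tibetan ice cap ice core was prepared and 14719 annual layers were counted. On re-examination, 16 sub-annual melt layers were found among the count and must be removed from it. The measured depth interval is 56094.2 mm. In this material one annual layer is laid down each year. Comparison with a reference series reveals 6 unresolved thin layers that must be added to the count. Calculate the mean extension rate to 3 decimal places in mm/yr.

Adjusted count: 14719 − 16 + 6 = 14709 annual layers.
Mean rate = 56094.2 mm / 14709 years ≈ 3.814 mm/yr.

3.814 mm/yr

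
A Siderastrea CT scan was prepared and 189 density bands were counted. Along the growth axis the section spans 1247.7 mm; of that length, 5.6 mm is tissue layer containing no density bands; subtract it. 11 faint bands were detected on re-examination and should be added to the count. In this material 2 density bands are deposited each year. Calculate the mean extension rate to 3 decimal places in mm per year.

12.421 mm per year

Adjusted count: 189 + 11 = 200 density bands.
With 2 density bands per year, 200 / 2 = 100 years.
Removing the 5.6 mm offcut leaves 1247.7 − 5.6 = 1242.1 mm.
Mean rate = 1242.1 mm / 100 years ≈ 12.421 mm per year.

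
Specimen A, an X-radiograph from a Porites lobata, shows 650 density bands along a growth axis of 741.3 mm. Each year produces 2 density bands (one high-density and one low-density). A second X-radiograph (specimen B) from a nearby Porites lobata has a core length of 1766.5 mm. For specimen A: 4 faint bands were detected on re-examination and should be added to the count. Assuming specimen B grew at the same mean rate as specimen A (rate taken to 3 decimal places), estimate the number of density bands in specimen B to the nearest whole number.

1558 density bands

Specimen A: adjusted count: 650 + 4 = 654 density bands.
Specimen A: dividing by 2 density bands per year: 654 / 2 = 327 years.
A: Mean rate = 741.3 mm / 327 years ≈ 2.267 mm/year.
B spans 1766.5 / 2.267 = 779.22 years; at 2 density bands per year that is 779.22 × 2 ≈ 1558 density bands.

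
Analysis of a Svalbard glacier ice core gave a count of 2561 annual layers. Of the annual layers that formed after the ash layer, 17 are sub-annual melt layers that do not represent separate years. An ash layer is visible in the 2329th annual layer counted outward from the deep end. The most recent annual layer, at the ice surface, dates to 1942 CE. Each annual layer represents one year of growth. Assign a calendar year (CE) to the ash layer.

1727 CE

Between annual layer 2329 and the ice surface there are 2561 − 2329 = 232 annual layers.
Removing the 17 false annual layers leaves 232 − 17 = 215 true annual layers beyond the ash layer.
1942 − 215 = 1727 CE.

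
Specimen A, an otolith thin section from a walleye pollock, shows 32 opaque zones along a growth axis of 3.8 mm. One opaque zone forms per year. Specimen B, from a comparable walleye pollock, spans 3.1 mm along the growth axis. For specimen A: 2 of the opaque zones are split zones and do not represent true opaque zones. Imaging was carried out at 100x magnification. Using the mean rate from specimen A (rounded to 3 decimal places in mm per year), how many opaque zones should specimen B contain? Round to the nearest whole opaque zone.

24 opaque zones

Specimen A: adjusted count: 32 − 2 = 30 opaque zones.
A: 3.8 mm over 30 years gives 3.8 / 30 ≈ 0.127 mm per year.
Specimen B: 3.1 mm / 0.127 mm per year = 24.41 years ≈ 24 opaque zones.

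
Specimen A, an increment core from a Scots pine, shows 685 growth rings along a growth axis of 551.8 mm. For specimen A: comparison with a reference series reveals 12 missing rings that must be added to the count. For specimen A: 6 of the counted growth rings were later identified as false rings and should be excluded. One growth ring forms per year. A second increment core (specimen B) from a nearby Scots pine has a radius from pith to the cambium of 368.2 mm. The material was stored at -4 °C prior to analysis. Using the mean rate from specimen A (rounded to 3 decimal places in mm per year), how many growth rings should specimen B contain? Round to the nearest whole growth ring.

461 growth rings

Specimen A: after corrections the count is 685 − 6 + 12 = 691 growth rings.
A: Extension rate ≈ 551.8 / 691 = 0.799 mm/yr.
B spans 368.2 / 0.799 = 460.83 years ≈ 461 growth rings.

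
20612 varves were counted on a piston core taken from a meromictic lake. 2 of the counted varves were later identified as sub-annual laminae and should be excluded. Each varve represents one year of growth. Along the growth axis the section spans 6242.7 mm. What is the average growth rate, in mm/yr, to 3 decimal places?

0.303 mm/yr

True varve count = 20612 − 2 = 20610.
6242.7 mm over 20610 years gives 6242.7 / 20610 ≈ 0.303 mm/yr.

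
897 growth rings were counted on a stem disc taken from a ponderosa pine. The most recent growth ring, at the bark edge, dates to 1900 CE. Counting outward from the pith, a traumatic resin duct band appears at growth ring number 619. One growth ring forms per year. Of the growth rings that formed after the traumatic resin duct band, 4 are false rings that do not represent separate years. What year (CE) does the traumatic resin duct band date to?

1626 CE

Between growth ring 619 and the bark edge there are 897 − 619 = 278 growth rings.
Excluding 4 false growth rings: 278 − 4 = 274.
Counting back 274 years from 1900 CE places the traumatic resin duct band in 1900 − 274 = 1626 CE.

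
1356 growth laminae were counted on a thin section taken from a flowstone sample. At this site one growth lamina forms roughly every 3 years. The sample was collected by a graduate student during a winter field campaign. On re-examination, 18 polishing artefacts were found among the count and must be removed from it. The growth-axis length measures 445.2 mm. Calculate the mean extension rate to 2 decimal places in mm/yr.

True growth lamina count = 1356 − 18 = 1338.
At 3 years per growth lamina, 1338 × 3 = 4014 years.
Mean rate = 445.2 mm / 4014 years ≈ 0.11 mm/yr.

0.11 mm/yr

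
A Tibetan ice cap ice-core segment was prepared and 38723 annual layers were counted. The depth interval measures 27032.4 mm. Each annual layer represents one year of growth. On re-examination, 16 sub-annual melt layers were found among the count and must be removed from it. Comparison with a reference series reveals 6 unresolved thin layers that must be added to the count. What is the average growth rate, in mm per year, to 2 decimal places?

Correcting the raw count gives 38723 − 16 + 6 = 38713 true annual layers.
Mean rate = 27032.4 mm / 38713 years ≈ 0.70 mm per year.

0.70 mm per year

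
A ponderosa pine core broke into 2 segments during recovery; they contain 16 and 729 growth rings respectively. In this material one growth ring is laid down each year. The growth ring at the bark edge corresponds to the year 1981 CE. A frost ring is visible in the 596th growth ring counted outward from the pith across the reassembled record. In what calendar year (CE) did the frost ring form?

Total growth rings = 16 + 729 = 745.
The frost ring sits at growth ring 596 from the pith, so 745 − 596 = 149 growth rings formed after it.
1981 − 149 = 1832 CE.

1832 CE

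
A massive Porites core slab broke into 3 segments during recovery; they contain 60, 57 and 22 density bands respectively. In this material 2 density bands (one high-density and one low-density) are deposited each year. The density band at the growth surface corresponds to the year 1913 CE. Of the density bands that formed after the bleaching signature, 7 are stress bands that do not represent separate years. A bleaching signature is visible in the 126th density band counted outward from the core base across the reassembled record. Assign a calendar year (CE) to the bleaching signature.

Total density bands = 60 + 57 + 22 = 139.
Between density band 126 and the growth surface there are 139 − 126 = 13 density bands.
Removing the 7 false density bands leaves 13 − 7 = 6 true density bands beyond the bleaching signature.
With 2 density bands per year, 6 / 2 = 3 years.
The density band at the growth surface is 1913 CE, so the bleaching signature dates to 1913 − 3 = 1910 CE.

1910 CE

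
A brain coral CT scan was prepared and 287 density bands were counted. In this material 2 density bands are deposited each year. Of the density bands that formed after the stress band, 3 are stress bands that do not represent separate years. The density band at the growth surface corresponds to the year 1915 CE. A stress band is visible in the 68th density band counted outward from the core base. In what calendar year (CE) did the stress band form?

Between density band 68 and the growth surface there are 287 − 68 = 219 density bands.
Removing the 3 false density bands leaves 219 − 3 = 216 true density bands beyond the stress band.
216 density bands at 2 per year is 216 / 2 = 108 years.
Counting back 108 years from 1915 CE places the stress band in 1915 − 108 = 1807 CE.

1807 CE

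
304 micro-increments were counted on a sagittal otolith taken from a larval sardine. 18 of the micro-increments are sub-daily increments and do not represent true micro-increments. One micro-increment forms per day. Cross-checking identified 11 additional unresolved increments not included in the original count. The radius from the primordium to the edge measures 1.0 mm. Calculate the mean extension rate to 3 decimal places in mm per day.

0.003 mm per day

Adjusted count: 304 − 18 + 11 = 297 micro-increments.
1.0 mm over 297 days gives 1.0 / 297 ≈ 0.003 mm per day.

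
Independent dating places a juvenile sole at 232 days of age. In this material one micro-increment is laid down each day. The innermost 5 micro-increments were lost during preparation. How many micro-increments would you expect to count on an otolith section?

227 micro-increments

One micro-increment per day gives 232 micro-increments over 232 days.
Less the 5 uncaptured micro-increments: 232 − 5 = 227.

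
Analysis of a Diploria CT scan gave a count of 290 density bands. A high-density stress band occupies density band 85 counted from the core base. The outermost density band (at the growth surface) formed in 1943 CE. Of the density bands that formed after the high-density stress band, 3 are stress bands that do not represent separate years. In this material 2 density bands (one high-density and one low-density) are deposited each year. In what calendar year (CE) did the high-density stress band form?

The high-density stress band sits at density band 85 from the core base, so 290 − 85 = 205 density bands formed after it.
Removing the 3 false density bands leaves 205 − 3 = 202 true density bands beyond the high-density stress band.
202 density bands at 2 per year is 202 / 2 = 101 years.
1943 − 101 = 1842 CE.

1842 CE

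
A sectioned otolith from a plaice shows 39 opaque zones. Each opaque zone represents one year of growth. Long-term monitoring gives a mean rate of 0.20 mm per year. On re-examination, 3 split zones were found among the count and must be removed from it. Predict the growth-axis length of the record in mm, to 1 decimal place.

7.2 mm

Adjusted count: 39 − 3 = 36 opaque zones.
Predicted length = 0.20 mm/year × 36 years = 7.2 mm.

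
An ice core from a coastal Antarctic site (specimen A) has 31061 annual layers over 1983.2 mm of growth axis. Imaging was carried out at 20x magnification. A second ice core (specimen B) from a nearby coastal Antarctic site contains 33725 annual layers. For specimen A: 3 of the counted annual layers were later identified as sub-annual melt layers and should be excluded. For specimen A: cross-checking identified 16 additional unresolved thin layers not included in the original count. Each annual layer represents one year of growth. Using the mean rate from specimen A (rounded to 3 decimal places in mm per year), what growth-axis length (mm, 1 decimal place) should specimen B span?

Specimen A: adjusted count: 31061 − 3 + 16 = 31074 annual layers.
A: Mean rate = 1983.2 mm / 31074 years ≈ 0.064 mm per year.
Length of B = 0.064 × 33725 = 2158.4 mm.

2158.4 mm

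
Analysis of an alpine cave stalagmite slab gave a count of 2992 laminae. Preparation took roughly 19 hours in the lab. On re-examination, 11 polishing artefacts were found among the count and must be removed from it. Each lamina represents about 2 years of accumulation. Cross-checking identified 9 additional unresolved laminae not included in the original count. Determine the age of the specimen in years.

Correcting the raw count gives 2992 − 11 + 9 = 2990 true laminae.
Multiplying by 2 years per lamina: 2990 × 2 = 5980 years.

5980 years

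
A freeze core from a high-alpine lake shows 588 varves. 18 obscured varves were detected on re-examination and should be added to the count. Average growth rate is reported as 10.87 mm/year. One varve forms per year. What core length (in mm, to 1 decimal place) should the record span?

6587.2 mm

True varve count = 588 + 18 = 606.
606 years at 10.87 mm/year gives 10.87 × 606 = 6587.2 mm.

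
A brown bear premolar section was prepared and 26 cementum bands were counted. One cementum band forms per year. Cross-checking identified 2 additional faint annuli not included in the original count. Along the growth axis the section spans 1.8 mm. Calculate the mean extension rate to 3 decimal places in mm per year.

Adjusted count: 26 + 2 = 28 cementum bands.
Mean rate = 1.8 mm / 28 years ≈ 0.064 mm per year.

0.064 mm per year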